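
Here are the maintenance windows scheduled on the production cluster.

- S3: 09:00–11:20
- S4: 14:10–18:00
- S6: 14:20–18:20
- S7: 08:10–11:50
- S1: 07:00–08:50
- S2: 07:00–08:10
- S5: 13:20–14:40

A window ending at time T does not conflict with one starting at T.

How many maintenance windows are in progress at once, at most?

3

Sweep the timeline, counting +1 at each start and −1 at each end (ends before starts at a tie):
07:00 start S1 → 1
07:00 start S2 → 2
08:10 end S2 → 1
08:10 start S7 → 2
08:50 end S1 → 1
09:00 start S3 → 2
11:20 end S3 → 1
11:50 end S7 → 0
13:20 start S5 → 1
14:10 start S4 → 2
14:20 start S6 → 3
14:40 end S5 → 2
18:00 end S4 → 1
18:20 end S6 → 0
Peak is 3, at 14:20 (S4, S5, S6).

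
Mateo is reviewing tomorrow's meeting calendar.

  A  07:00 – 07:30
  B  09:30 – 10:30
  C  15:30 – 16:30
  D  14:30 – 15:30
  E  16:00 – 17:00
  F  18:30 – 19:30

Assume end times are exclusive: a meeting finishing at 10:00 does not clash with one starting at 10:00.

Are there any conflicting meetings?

Check each pair: they overlap iff neither finishes before the other starts.
Sorted by start: A, B, D, C, E, F.
B starts after A ends, so nothing later overlaps A either.
D starts after B ends, so nothing later overlaps B either.
C starts exactly when D ends (back-to-back, no overlap), so nothing later overlaps D either.
E starts before C ends → C and E overlap.
That's a conflict, so the schedule is not conflict-free.

Yes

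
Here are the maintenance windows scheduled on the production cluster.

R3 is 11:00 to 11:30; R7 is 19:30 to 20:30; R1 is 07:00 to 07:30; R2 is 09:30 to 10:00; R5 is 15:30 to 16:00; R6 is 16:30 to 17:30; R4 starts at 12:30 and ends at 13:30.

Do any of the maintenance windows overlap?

Sorted by start: R1, R2, R3, R4, R5, R6, R7.
R2 starts after R1 ends; R1 is clear from here.
R3 starts after R2 ends; R2 is clear from here.
R4 starts after R3 ends; R3 is clear from here.
R5 starts after R4 ends; R4 is clear from here.
R6 starts after R5 ends; R5 is clear from here.
R7 starts after R6 ends.
Every pair is clear; the schedule has no overlaps.

No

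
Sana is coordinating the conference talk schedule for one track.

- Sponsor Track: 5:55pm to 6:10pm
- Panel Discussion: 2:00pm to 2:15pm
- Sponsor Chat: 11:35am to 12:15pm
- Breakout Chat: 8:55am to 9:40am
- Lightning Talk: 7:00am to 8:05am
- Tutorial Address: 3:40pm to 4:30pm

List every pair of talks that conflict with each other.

Sorted by start: Lightning Talk, Breakout Chat, Sponsor Chat, Panel Discussion, Tutorial Address, Sponsor Track.
Breakout Chat starts after Lightning Talk ends; Lightning Talk is clear from here.
Sponsor Chat starts after Breakout Chat ends; Breakout Chat is clear from here.
Panel Discussion starts after Sponsor Chat ends; Sponsor Chat is clear from here.
Tutorial Address starts after Panel Discussion ends; Panel Discussion is clear from here.
Sponsor Track starts after Tutorial Address ends.

no conflicts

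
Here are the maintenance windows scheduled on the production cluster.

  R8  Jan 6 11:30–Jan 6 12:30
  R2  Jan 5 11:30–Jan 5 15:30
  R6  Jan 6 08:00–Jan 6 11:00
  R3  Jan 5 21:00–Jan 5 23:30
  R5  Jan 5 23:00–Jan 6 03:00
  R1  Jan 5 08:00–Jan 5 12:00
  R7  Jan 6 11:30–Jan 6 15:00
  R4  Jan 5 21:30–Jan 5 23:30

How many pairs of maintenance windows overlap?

5

Sorted by start: R1, R2, R3, R4, R5, R6, R7, R8.
R2 starts before R1 ends → R1 and R2 overlap.
R3 starts after R1 ends, so nothing later overlaps R1 either.
R3 starts after R2 ends, so nothing later overlaps R2 either.
R4 starts before R3 ends → R3 and R4 overlap.
R5 starts before R3 ends → R3 and R5 overlap.
R6 starts after R3 ends, so nothing later overlaps R3 either.
R5 starts before R4 ends → R4 and R5 overlap.
R6 starts after R4 ends, so nothing later overlaps R4 either.
R6 starts after R5 ends, so nothing later overlaps R5 either.
R7 starts after R6 ends, so nothing later overlaps R6 either.
R8 starts before R7 ends → R7 and R8 overlap.
Overlapping pairs: R1 & R2, R3 & R4, R3 & R5, R4 & R5, R7 & R8 — 5 in total.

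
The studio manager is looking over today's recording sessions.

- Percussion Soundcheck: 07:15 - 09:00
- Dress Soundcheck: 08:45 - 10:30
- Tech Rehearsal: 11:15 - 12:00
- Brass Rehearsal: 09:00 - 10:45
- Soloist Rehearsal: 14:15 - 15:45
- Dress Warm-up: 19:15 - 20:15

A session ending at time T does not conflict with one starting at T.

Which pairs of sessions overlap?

Brass Rehearsal & Dress Soundcheck, Dress Soundcheck & Percussion Soundcheck

Two intervals overlap when each starts before the other ends.
Sorted by start: Percussion Soundcheck, Dress Soundcheck, Brass Rehearsal, Tech Rehearsal, Soloist Rehearsal, Dress Warm-up.
Dress Soundcheck starts before Percussion Soundcheck ends → Percussion Soundcheck and Dress Soundcheck overlap.
Brass Rehearsal starts exactly when Percussion Soundcheck ends (back-to-back, no overlap), so nothing later overlaps Percussion Soundcheck either.
Brass Rehearsal starts before Dress Soundcheck ends → Dress Soundcheck and Brass Rehearsal overlap.
Tech Rehearsal starts after Dress Soundcheck ends, so nothing later overlaps Dress Soundcheck either.
Tech Rehearsal starts after Brass Rehearsal ends, so nothing later overlaps Brass Rehearsal either.
Soloist Rehearsal starts after Tech Rehearsal ends, so nothing later overlaps Tech Rehearsal either.
Dress Warm-up starts after Soloist Rehearsal ends.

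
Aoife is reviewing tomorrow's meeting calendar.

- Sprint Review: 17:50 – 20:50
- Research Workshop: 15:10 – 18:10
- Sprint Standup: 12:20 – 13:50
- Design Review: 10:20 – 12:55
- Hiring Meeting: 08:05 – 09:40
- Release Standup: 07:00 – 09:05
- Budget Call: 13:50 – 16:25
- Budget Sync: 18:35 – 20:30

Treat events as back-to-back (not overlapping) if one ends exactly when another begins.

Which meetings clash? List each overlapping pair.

Sorted by start: Release Standup, Hiring Meeting, Design Review, Sprint Standup, Budget Call, Research Workshop, Sprint Review, Budget Sync.
Hiring Meeting starts before Release Standup ends → Release Standup and Hiring Meeting overlap.
Design Review starts after Release Standup ends, so Release Standup has no further overlaps.
Design Review starts after Hiring Meeting ends, so Hiring Meeting has no further overlaps.
Sprint Standup starts before Design Review ends → Design Review and Sprint Standup overlap.
Budget Call starts after Design Review ends, so Design Review has no further overlaps.
Budget Call starts exactly when Sprint Standup ends (back-to-back, no overlap), so Sprint Standup has no further overlaps.
Research Workshop starts before Budget Call ends → Budget Call and Research Workshop overlap.
Sprint Review starts after Budget Call ends, so Budget Call has no further overlaps.
Sprint Review starts before Research Workshop ends → Research Workshop and Sprint Review overlap.
Budget Sync starts after Research Workshop ends.
Budget Sync starts before Sprint Review ends → Sprint Review and Budget Sync overlap.

Budget Call & Research Workshop, Budget Sync & Sprint Review, Design Review & Sprint Standup, Hiring Meeting & Release Standup, Research Workshop & Sprint Review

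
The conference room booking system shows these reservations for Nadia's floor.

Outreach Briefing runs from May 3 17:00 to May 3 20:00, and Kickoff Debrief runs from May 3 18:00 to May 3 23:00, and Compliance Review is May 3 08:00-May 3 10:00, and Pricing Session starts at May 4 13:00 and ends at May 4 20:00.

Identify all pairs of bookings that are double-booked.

Check each pair: they overlap iff neither finishes before the other starts.
Sorted by start: Compliance Review, Outreach Briefing, Kickoff Debrief, Pricing Session.
Outreach Briefing starts after Compliance Review ends; Compliance Review is clear from here.
Kickoff Debrief starts before Outreach Briefing ends → Outreach Briefing and Kickoff Debrief overlap.
Pricing Session starts after Outreach Briefing ends.
Pricing Session starts after Kickoff Debrief ends.

Kickoff Debrief & Outreach Briefing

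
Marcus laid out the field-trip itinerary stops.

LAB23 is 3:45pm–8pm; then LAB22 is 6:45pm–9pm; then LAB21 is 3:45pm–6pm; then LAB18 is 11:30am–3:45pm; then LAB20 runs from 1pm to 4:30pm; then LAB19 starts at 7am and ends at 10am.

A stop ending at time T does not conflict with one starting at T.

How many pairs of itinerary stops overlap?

Sorted by start: LAB19, LAB18, LAB20, LAB21, LAB23, LAB22.
LAB18 starts after LAB19 ends, so nothing later overlaps LAB19 either.
LAB20 starts before LAB18 ends → LAB18 and LAB20 overlap.
LAB21 starts exactly when LAB18 ends (back-to-back, no overlap), so nothing later overlaps LAB18 either.
LAB21 starts before LAB20 ends → LAB20 and LAB21 overlap.
LAB23 starts before LAB20 ends → LAB20 and LAB23 overlap.
LAB22 starts after LAB20 ends.
LAB23 starts before LAB21 ends → LAB21 and LAB23 overlap.
LAB22 starts after LAB21 ends.
LAB22 starts before LAB23 ends → LAB23 and LAB22 overlap.
Overlapping pairs: LAB18 & LAB20, LAB20 & LAB21, LAB20 & LAB23, LAB21 & LAB23, LAB22 & LAB23 — 5 in total.

5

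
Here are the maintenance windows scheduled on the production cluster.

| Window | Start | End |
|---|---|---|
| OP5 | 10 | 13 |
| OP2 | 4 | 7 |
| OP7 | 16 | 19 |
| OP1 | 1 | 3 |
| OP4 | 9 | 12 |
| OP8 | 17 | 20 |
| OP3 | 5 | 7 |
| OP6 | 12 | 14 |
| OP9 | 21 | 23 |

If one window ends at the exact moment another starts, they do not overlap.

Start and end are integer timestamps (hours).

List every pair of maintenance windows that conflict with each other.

Sorted by start: OP1, OP2, OP3, OP4, OP5, OP6, OP7, OP8, OP9.
OP2 starts after OP1 ends, so nothing later overlaps OP1 either.
OP3 starts before OP2 ends → OP2 and OP3 overlap.
OP4 starts after OP2 ends, so nothing later overlaps OP2 either.
OP4 starts after OP3 ends, so nothing later overlaps OP3 either.
OP5 starts before OP4 ends → OP4 and OP5 overlap.
OP6 starts exactly when OP4 ends (back-to-back, no overlap), so nothing later overlaps OP4 either.
OP6 starts before OP5 ends → OP5 and OP6 overlap.
OP7 starts after OP5 ends, so nothing later overlaps OP5 either.
OP7 starts after OP6 ends, so nothing later overlaps OP6 either.
OP8 starts before OP7 ends → OP7 and OP8 overlap.
OP9 starts after OP7 ends.
OP9 starts after OP8 ends.

OP2 & OP3, OP4 & OP5, OP5 & OP6, OP7 & OP8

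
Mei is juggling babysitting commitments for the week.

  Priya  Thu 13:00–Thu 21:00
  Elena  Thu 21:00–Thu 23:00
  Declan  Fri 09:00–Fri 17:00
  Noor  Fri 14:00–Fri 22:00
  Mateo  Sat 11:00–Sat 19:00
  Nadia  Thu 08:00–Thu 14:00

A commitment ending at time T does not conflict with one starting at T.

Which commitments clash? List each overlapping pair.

Declan & Noor, Nadia & Priya

Sorted by start: Nadia, Priya, Elena, Declan, Noor, Mateo.
Priya starts before Nadia ends → Nadia and Priya overlap.
Elena starts after Nadia ends, so nothing later overlaps Nadia either.
Elena starts exactly when Priya ends (back-to-back, no overlap), so nothing later overlaps Priya either.
Declan starts after Elena ends, so nothing later overlaps Elena either.
Noor starts before Declan ends → Declan and Noor overlap.
Mateo starts after Declan ends.
Mateo starts after Noor ends.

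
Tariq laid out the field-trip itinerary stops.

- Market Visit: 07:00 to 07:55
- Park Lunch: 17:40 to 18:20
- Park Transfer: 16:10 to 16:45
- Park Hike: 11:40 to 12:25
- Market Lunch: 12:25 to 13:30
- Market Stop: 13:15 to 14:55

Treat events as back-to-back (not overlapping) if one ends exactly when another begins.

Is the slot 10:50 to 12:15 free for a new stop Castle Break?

Market Visit: ends 07:55 at or before Castle Break starts 10:50 → clear.
Park Hike: starts 11:40 before Castle Break ends 12:15, and ends 12:25 after Castle Break starts 10:50 → overlap.
Market Lunch: starts 12:25 at or after Castle Break ends 12:15 → clear.
Market Stop: starts 13:15 at or after Castle Break ends 12:15 → clear.
Park Transfer: starts 16:10 at or after Castle Break ends 12:15 → clear.
Park Lunch: starts 17:40 at or after Castle Break ends 12:15 → clear.
Castle Break overlaps Park Hike.

No — it overlaps Park Hike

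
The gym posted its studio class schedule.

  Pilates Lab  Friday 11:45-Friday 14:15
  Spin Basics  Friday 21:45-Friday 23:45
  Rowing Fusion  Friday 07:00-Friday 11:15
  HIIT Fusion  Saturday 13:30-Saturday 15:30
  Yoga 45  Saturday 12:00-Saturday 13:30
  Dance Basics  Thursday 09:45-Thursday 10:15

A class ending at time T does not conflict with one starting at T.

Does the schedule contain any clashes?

No

Sorted by start: Dance Basics, Rowing Fusion, Pilates Lab, Spin Basics, Yoga 45, HIIT Fusion.
Rowing Fusion starts after Dance Basics ends; Dance Basics is clear from here.
Pilates Lab starts after Rowing Fusion ends; Rowing Fusion is clear from here.
Spin Basics starts after Pilates Lab ends; Pilates Lab is clear from here.
Yoga 45 starts after Spin Basics ends; Spin Basics is clear from here.
HIIT Fusion starts exactly when Yoga 45 ends (back-to-back, no overlap).
Every pair is clear; the schedule has no overlaps.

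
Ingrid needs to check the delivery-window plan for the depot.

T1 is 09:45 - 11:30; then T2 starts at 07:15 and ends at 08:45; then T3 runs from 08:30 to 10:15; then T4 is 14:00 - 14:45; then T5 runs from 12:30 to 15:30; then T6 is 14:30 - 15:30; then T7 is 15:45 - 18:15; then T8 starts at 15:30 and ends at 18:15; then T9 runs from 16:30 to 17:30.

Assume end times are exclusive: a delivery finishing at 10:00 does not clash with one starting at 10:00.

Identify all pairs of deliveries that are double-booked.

T1 & T3, T2 & T3, T4 & T5, T4 & T6, T5 & T6, T7 & T8, T7 & T9, T8 & T9

Sorted by start: T2, T3, T1, T5, T4, T6, T8, T7, T9.
T3 starts before T2 ends → T2 and T3 overlap.
T1 starts after T2 ends — done with T2.
T1 starts before T3 ends → T3 and T1 overlap.
T5 starts after T3 ends — done with T3.
T5 starts after T1 ends — done with T1.
T4 starts before T5 ends → T5 and T4 overlap.
T6 starts before T5 ends → T5 and T6 overlap.
T8 starts exactly when T5 ends (back-to-back, no overlap) — done with T5.
T6 starts before T4 ends → T4 and T6 overlap.
T8 starts after T4 ends — done with T4.
T8 starts exactly when T6 ends (back-to-back, no overlap) — done with T6.
T7 starts before T8 ends → T8 and T7 overlap.
T9 starts before T8 ends → T8 and T9 overlap.
T9 starts before T7 ends → T7 and T9 overlap.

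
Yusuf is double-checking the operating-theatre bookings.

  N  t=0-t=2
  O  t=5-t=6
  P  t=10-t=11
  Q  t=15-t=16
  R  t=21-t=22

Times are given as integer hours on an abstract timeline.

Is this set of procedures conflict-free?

Sorted by start: N, O, P, Q, R.
O starts after N ends, so nothing later overlaps N either.
P starts after O ends, so nothing later overlaps O either.
Q starts after P ends, so nothing later overlaps P either.
R starts after Q ends.
Every pair is clear; the schedule has no overlaps.

Yes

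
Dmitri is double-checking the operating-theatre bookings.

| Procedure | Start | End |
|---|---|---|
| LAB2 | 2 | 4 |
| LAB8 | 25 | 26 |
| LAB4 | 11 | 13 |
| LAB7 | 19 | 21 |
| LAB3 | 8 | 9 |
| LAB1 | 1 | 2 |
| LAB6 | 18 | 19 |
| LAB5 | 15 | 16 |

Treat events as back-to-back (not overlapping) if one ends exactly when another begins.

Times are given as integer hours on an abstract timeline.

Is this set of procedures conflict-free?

Sorted by start: LAB1, LAB2, LAB3, LAB4, LAB5, LAB6, LAB7, LAB8.
LAB2 starts exactly when LAB1 ends (back-to-back, no overlap), so nothing later overlaps LAB1 either.
LAB3 starts after LAB2 ends, so nothing later overlaps LAB2 either.
LAB4 starts after LAB3 ends, so nothing later overlaps LAB3 either.
LAB5 starts after LAB4 ends, so nothing later overlaps LAB4 either.
LAB6 starts after LAB5 ends, so nothing later overlaps LAB5 either.
LAB7 starts exactly when LAB6 ends (back-to-back, no overlap), so nothing later overlaps LAB6 either.
LAB8 starts after LAB7 ends.
Every pair is clear; the schedule has no overlaps.

Yes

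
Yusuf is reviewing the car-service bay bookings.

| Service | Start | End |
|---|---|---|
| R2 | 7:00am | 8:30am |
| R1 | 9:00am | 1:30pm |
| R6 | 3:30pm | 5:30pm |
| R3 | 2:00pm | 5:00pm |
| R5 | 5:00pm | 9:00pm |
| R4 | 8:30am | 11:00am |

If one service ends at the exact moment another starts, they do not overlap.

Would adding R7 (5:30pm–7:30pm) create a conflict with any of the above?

R2: ends 8:30am at or before R7 starts 5:30pm → clear.
R4: ends 11:00am at or before R7 starts 5:30pm → clear.
R1: ends 1:30pm at or before R7 starts 5:30pm → clear.
R3: ends 5:00pm at or before R7 starts 5:30pm → clear.
R6: ends 5:30pm at or before R7 starts 5:30pm → clear.
R5: starts 5:00pm before R7 ends 7:30pm, and ends 9:00pm after R7 starts 5:30pm → overlap.
R7 overlaps R5.

Yes — it overlaps R5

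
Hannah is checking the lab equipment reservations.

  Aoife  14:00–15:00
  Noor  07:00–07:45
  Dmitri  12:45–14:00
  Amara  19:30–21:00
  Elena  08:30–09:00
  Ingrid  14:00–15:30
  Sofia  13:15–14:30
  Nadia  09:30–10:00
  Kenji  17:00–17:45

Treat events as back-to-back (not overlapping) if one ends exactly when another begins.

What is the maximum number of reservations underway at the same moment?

3

Sort all start/end points and keep a running count:
07:00 start Noor → 1
07:45 end Noor → 0
08:30 start Elena → 1
09:00 end Elena → 0
09:30 start Nadia → 1
10:00 end Nadia → 0
12:45 start Dmitri → 1
13:15 start Sofia → 2
14:00 end Dmitri → 1
14:00 start Aoife → 2
14:00 start Ingrid → 3
14:30 end Sofia → 2
15:00 end Aoife → 1
15:30 end Ingrid → 0
17:00 start Kenji → 1
17:45 end Kenji → 0
19:30 start Amara → 1
21:00 end Amara → 0
Peak is 3, at 14:00 (Aoife, Ingrid, Sofia).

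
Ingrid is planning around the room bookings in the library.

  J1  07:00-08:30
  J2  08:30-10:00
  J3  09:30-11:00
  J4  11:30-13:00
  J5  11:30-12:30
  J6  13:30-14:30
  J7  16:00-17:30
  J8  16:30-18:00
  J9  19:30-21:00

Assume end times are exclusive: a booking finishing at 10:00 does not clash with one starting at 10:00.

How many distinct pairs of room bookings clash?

3

Sorted by start: J1, J2, J3, J4, J5, J6, J7, J8, J9.
J2 starts exactly when J1 ends (back-to-back, no overlap); J1 is clear from here.
J3 starts before J2 ends → J2 and J3 overlap.
J4 starts after J2 ends; J2 is clear from here.
J4 starts after J3 ends; J3 is clear from here.
J5 starts before J4 ends → J4 and J5 overlap.
J6 starts after J4 ends; J4 is clear from here.
J6 starts after J5 ends; J5 is clear from here.
J7 starts after J6 ends; J6 is clear from here.
J8 starts before J7 ends → J7 and J8 overlap.
J9 starts after J7 ends.
J9 starts after J8 ends.
Overlapping pairs: J2 & J3, J4 & J5, J7 & J8 — 3 in total.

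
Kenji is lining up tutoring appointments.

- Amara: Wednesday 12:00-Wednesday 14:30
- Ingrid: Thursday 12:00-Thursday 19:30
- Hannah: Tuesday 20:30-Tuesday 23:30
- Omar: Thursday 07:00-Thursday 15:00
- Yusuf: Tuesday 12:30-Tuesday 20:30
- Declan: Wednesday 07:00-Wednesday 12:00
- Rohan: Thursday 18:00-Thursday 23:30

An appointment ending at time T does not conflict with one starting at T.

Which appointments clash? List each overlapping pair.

Ingrid & Omar, Ingrid & Rohan

Sorted by start: Yusuf, Hannah, Declan, Amara, Omar, Ingrid, Rohan.
Hannah starts exactly when Yusuf ends (back-to-back, no overlap) — done with Yusuf.
Declan starts after Hannah ends — done with Hannah.
Amara starts exactly when Declan ends (back-to-back, no overlap) — done with Declan.
Omar starts after Amara ends — done with Amara.
Ingrid starts before Omar ends → Omar and Ingrid overlap.
Rohan starts after Omar ends.
Rohan starts before Ingrid ends → Ingrid and Rohan overlap.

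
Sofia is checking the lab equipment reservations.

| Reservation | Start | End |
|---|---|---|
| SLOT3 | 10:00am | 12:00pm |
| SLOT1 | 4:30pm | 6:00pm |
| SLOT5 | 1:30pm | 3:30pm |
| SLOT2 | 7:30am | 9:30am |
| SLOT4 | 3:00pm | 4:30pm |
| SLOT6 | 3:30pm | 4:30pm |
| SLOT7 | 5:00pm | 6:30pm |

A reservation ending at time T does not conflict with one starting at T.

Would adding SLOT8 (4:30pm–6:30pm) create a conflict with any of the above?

Yes — it overlaps SLOT1, SLOT7

SLOT2: ends 9:30am at or before SLOT8 starts 4:30pm → clear.
SLOT3: ends 12:00pm at or before SLOT8 starts 4:30pm → clear.
SLOT5: ends 3:30pm at or before SLOT8 starts 4:30pm → clear.
SLOT4: ends 4:30pm at or before SLOT8 starts 4:30pm → clear.
SLOT6: ends 4:30pm at or before SLOT8 starts 4:30pm → clear.
SLOT1: starts 4:30pm before SLOT8 ends 6:30pm, and ends 6:00pm after SLOT8 starts 4:30pm → overlap.
SLOT7: starts 5:00pm before SLOT8 ends 6:30pm, and ends 6:30pm after SLOT8 starts 4:30pm → overlap.
SLOT8 overlaps SLOT1, SLOT7.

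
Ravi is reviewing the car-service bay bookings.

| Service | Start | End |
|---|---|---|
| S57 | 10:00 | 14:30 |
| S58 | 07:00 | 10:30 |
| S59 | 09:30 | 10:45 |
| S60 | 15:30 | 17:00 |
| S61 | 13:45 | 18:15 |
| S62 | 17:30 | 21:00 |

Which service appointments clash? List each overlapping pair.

Sorted by start: S58, S59, S57, S61, S60, S62.
S59 starts before S58 ends → S58 and S59 overlap.
S57 starts before S58 ends → S58 and S57 overlap.
S61 starts after S58 ends — done with S58.
S57 starts before S59 ends → S59 and S57 overlap.
S61 starts after S59 ends — done with S59.
S61 starts before S57 ends → S57 and S61 overlap.
S60 starts after S57 ends — done with S57.
S60 starts before S61 ends → S61 and S60 overlap.
S62 starts before S61 ends → S61 and S62 overlap.
S62 starts after S60 ends.

S57 & S58, S57 & S59, S57 & S61, S58 & S59, S60 & S61, S61 & S62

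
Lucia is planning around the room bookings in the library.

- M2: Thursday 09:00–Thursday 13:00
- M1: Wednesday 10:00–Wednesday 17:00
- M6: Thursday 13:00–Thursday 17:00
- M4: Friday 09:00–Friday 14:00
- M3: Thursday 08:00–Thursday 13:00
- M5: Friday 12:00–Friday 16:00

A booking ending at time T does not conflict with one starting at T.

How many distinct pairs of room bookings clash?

Check each pair: they overlap iff neither finishes before the other starts.
Sorted by start: M1, M3, M2, M6, M4, M5.
M3 starts after M1 ends, so M1 has no further overlaps.
M2 starts before M3 ends → M3 and M2 overlap.
M6 starts exactly when M3 ends (back-to-back, no overlap), so M3 has no further overlaps.
M6 starts exactly when M2 ends (back-to-back, no overlap), so M2 has no further overlaps.
M4 starts after M6 ends, so M6 has no further overlaps.
M5 starts before M4 ends → M4 and M5 overlap.
Overlapping pairs: M2 & M3, M4 & M5 — 2 in total.

2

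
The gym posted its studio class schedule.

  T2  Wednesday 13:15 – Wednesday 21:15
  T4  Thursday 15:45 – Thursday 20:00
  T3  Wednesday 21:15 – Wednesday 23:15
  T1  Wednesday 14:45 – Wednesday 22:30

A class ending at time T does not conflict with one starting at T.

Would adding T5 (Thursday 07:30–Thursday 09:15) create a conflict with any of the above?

No — it doesn't clash with anything

T2: ends Wednesday 21:15 at or before T5 starts Thursday 07:30 → clear.
T1: ends Wednesday 22:30 at or before T5 starts Thursday 07:30 → clear.
T3: ends Wednesday 23:15 at or before T5 starts Thursday 07:30 → clear.
T4: starts Thursday 15:45 at or after T5 ends Thursday 09:15 → clear.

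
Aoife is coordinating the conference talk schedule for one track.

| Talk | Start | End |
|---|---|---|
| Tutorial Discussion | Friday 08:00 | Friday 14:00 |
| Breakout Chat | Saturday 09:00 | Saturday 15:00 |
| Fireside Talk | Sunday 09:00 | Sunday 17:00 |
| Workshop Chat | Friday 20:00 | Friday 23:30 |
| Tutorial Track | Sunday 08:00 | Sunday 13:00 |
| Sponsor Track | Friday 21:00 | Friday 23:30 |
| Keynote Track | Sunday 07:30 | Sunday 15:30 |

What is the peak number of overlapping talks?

Sort all start/end points and keep a running count:
Friday 08:00 start Tutorial Discussion → 1
Friday 14:00 end Tutorial Discussion → 0
Friday 20:00 start Workshop Chat → 1
Friday 21:00 start Sponsor Track → 2
Friday 23:30 end Sponsor Track → 1
Friday 23:30 end Workshop Chat → 0
Saturday 09:00 start Breakout Chat → 1
Saturday 15:00 end Breakout Chat → 0
Sunday 07:30 start Keynote Track → 1
Sunday 08:00 start Tutorial Track → 2
Sunday 09:00 start Fireside Talk → 3
Sunday 13:00 end Tutorial Track → 2
Sunday 15:30 end Keynote Track → 1
Sunday 17:00 end Fireside Talk → 0
Peak is 3, at Sunday 09:00 (Fireside Talk, Keynote Track, Tutorial Track).

3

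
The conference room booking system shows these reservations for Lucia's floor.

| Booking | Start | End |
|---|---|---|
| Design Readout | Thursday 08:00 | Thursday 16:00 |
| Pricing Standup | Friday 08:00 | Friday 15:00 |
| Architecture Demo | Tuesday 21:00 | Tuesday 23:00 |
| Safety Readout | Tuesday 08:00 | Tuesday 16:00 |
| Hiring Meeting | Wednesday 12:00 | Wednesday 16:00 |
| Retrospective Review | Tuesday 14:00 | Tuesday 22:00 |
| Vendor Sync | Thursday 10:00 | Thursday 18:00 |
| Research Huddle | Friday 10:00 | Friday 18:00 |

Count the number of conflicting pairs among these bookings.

4

Sorted by start: Safety Readout, Retrospective Review, Architecture Demo, Hiring Meeting, Design Readout, Vendor Sync, Pricing Standup, Research Huddle.
Retrospective Review starts before Safety Readout ends → Safety Readout and Retrospective Review overlap.
Architecture Demo starts after Safety Readout ends; Safety Readout is clear from here.
Architecture Demo starts before Retrospective Review ends → Retrospective Review and Architecture Demo overlap.
Hiring Meeting starts after Retrospective Review ends; Retrospective Review is clear from here.
Hiring Meeting starts after Architecture Demo ends; Architecture Demo is clear from here.
Design Readout starts after Hiring Meeting ends; Hiring Meeting is clear from here.
Vendor Sync starts before Design Readout ends → Design Readout and Vendor Sync overlap.
Pricing Standup starts after Design Readout ends; Design Readout is clear from here.
Pricing Standup starts after Vendor Sync ends; Vendor Sync is clear from here.
Research Huddle starts before Pricing Standup ends → Pricing Standup and Research Huddle overlap.
Overlapping pairs: Architecture Demo & Retrospective Review, Design Readout & Vendor Sync, Pricing Standup & Research Huddle, Retrospective Review & Safety Readout — 4 in total.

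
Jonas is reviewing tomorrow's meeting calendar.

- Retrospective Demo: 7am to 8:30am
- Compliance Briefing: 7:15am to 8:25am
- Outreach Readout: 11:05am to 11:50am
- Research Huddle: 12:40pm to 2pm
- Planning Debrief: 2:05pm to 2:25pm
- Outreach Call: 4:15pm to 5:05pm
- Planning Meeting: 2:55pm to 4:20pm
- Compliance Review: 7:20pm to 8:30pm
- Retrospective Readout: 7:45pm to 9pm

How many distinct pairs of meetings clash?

Check each pair: they overlap iff neither finishes before the other starts.
Sorted by start: Retrospective Demo, Compliance Briefing, Outreach Readout, Research Huddle, Planning Debrief, Planning Meeting, Outreach Call, Compliance Review, Retrospective Readout.
Compliance Briefing starts before Retrospective Demo ends → Retrospective Demo and Compliance Briefing overlap.
Outreach Readout starts after Retrospective Demo ends; Retrospective Demo is clear from here.
Outreach Readout starts after Compliance Briefing ends; Compliance Briefing is clear from here.
Research Huddle starts after Outreach Readout ends; Outreach Readout is clear from here.
Planning Debrief starts after Research Huddle ends; Research Huddle is clear from here.
Planning Meeting starts after Planning Debrief ends; Planning Debrief is clear from here.
Outreach Call starts before Planning Meeting ends → Planning Meeting and Outreach Call overlap.
Compliance Review starts after Planning Meeting ends; Planning Meeting is clear from here.
Compliance Review starts after Outreach Call ends; Outreach Call is clear from here.
Retrospective Readout starts before Compliance Review ends → Compliance Review and Retrospective Readout overlap.
Overlapping pairs: Compliance Briefing & Retrospective Demo, Compliance Review & Retrospective Readout, Outreach Call & Planning Meeting — 3 in total.

3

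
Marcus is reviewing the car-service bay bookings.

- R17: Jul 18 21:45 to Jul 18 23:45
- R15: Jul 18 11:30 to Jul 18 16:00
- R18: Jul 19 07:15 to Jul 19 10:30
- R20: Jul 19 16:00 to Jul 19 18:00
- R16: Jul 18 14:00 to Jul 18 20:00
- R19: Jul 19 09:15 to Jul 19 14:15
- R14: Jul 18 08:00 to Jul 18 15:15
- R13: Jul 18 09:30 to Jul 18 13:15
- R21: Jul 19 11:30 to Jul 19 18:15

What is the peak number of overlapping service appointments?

3

Sort all start/end points and keep a running count:
Jul 18 08:00 start R14 → 1
Jul 18 09:30 start R13 → 2
Jul 18 11:30 start R15 → 3
Jul 18 13:15 end R13 → 2
Jul 18 14:00 start R16 → 3
Jul 18 15:15 end R14 → 2
Jul 18 16:00 end R15 → 1
Jul 18 20:00 end R16 → 0
Jul 18 21:45 start R17 → 1
Jul 18 23:45 end R17 → 0
Jul 19 07:15 start R18 → 1
Jul 19 09:15 start R19 → 2
Jul 19 10:30 end R18 → 1
Jul 19 11:30 start R21 → 2
Jul 19 14:15 end R19 → 1
Jul 19 16:00 start R20 → 2
Jul 19 18:00 end R20 → 1
Jul 19 18:15 end R21 → 0
Peak is 3, at Jul 18 11:30 (R13, R14, R15).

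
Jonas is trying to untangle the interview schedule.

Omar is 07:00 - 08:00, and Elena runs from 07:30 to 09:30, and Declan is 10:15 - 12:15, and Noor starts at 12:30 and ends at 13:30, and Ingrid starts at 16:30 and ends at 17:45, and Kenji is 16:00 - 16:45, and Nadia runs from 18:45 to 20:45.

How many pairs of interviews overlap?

Two intervals overlap when each starts before the other ends.
Sorted by start: Omar, Elena, Declan, Noor, Kenji, Ingrid, Nadia.
Elena starts before Omar ends → Omar and Elena overlap.
Declan starts after Omar ends — done with Omar.
Declan starts after Elena ends — done with Elena.
Noor starts after Declan ends — done with Declan.
Kenji starts after Noor ends — done with Noor.
Ingrid starts before Kenji ends → Kenji and Ingrid overlap.
Nadia starts after Kenji ends.
Nadia starts after Ingrid ends.
Overlapping pairs: Elena & Omar, Ingrid & Kenji — 2 in total.

2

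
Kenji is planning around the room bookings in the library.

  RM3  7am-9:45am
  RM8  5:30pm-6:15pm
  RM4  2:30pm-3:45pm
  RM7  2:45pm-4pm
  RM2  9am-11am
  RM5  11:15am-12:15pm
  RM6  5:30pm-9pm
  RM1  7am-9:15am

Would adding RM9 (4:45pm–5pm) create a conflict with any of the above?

No — it doesn't clash with anything

RM1: ends 9:15am at or before RM9 starts 4:45pm → clear.
RM3: ends 9:45am at or before RM9 starts 4:45pm → clear.
RM2: ends 11am at or before RM9 starts 4:45pm → clear.
RM5: ends 12:15pm at or before RM9 starts 4:45pm → clear.
RM4: ends 3:45pm at or before RM9 starts 4:45pm → clear.
RM7: ends 4pm at or before RM9 starts 4:45pm → clear.
RM6: starts 5:30pm at or after RM9 ends 5pm → clear.
RM8: starts 5:30pm at or after RM9 ends 5pm → clear.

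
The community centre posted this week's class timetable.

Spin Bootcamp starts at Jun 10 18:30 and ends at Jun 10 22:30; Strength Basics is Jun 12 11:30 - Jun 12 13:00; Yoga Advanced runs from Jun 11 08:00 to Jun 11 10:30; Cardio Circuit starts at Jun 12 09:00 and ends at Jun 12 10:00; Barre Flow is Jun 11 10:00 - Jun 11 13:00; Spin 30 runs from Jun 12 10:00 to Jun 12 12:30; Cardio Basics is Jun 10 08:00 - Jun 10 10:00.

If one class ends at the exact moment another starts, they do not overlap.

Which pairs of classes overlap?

Barre Flow & Yoga Advanced, Spin 30 & Strength Basics

Sorted by start: Cardio Basics, Spin Bootcamp, Yoga Advanced, Barre Flow, Cardio Circuit, Spin 30, Strength Basics.
Spin Bootcamp starts after Cardio Basics ends, so nothing later overlaps Cardio Basics either.
Yoga Advanced starts after Spin Bootcamp ends, so nothing later overlaps Spin Bootcamp either.
Barre Flow starts before Yoga Advanced ends → Yoga Advanced and Barre Flow overlap.
Cardio Circuit starts after Yoga Advanced ends, so nothing later overlaps Yoga Advanced either.
Cardio Circuit starts after Barre Flow ends, so nothing later overlaps Barre Flow either.
Spin 30 starts exactly when Cardio Circuit ends (back-to-back, no overlap), so nothing later overlaps Cardio Circuit either.
Strength Basics starts before Spin 30 ends → Spin 30 and Strength Basics overlap.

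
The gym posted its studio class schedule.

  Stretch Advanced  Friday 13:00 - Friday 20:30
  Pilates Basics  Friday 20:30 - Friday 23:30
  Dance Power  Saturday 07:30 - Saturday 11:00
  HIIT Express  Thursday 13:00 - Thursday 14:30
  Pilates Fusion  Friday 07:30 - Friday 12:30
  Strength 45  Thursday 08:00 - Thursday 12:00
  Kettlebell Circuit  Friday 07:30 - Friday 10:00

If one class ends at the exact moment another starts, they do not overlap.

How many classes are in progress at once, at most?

2

Sweep the timeline, counting +1 at each start and −1 at each end (ends before starts at a tie):
Thursday 08:00 start Strength 45 → 1
Thursday 12:00 end Strength 45 → 0
Thursday 13:00 start HIIT Express → 1
Thursday 14:30 end HIIT Express → 0
Friday 07:30 start Kettlebell Circuit → 1
Friday 07:30 start Pilates Fusion → 2
Friday 10:00 end Kettlebell Circuit → 1
Friday 12:30 end Pilates Fusion → 0
Friday 13:00 start Stretch Advanced → 1
Friday 20:30 end Stretch Advanced → 0
Friday 20:30 start Pilates Basics → 1
Friday 23:30 end Pilates Basics → 0
Saturday 07:30 start Dance Power → 1
Saturday 11:00 end Dance Power → 0
Peak is 2, at Friday 07:30 (Kettlebell Circuit, Pilates Fusion).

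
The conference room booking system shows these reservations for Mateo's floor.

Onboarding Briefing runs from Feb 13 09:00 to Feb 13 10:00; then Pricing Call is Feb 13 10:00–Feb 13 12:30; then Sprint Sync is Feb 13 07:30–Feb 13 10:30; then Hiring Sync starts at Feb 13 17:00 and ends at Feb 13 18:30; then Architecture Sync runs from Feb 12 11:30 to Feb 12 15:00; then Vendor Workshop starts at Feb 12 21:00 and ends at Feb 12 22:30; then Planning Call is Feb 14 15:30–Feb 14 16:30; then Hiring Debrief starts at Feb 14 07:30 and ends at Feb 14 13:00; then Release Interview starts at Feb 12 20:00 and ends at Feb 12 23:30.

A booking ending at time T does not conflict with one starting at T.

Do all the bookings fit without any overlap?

No

Sorted by start: Architecture Sync, Release Interview, Vendor Workshop, Sprint Sync, Onboarding Briefing, Pricing Call, Hiring Sync, Hiring Debrief, Planning Call.
Release Interview starts after Architecture Sync ends, so Architecture Sync has no further overlaps.
Vendor Workshop starts before Release Interview ends → Release Interview and Vendor Workshop overlap.
That's a conflict, so the schedule is not conflict-free.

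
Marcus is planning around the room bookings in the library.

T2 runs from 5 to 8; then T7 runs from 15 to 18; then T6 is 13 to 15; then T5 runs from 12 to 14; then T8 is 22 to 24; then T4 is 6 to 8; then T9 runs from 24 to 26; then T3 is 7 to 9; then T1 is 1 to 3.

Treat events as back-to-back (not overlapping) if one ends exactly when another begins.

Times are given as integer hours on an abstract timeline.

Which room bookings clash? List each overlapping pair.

T2 & T3, T2 & T4, T3 & T4, T5 & T6

Check each pair: they overlap iff neither finishes before the other starts.
Sorted by start: T1, T2, T4, T3, T5, T6, T7, T8, T9.
T2 starts after T1 ends, so T1 has no further overlaps.
T4 starts before T2 ends → T2 and T4 overlap.
T3 starts before T2 ends → T2 and T3 overlap.
T5 starts after T2 ends, so T2 has no further overlaps.
T3 starts before T4 ends → T4 and T3 overlap.
T5 starts after T4 ends, so T4 has no further overlaps.
T5 starts after T3 ends, so T3 has no further overlaps.
T6 starts before T5 ends → T5 and T6 overlap.
T7 starts after T5 ends, so T5 has no further overlaps.
T7 starts exactly when T6 ends (back-to-back, no overlap), so T6 has no further overlaps.
T8 starts after T7 ends, so T7 has no further overlaps.
T9 starts exactly when T8 ends (back-to-back, no overlap).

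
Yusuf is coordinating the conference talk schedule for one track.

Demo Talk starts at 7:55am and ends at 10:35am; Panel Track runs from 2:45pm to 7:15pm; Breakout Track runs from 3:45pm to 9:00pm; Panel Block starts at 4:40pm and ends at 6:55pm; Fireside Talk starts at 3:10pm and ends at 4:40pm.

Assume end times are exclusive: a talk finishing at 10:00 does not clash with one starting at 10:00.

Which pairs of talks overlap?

Sorted by start: Demo Talk, Panel Track, Fireside Talk, Breakout Track, Panel Block.
Panel Track starts after Demo Talk ends, so Demo Talk has no further overlaps.
Fireside Talk starts before Panel Track ends → Panel Track and Fireside Talk overlap.
Breakout Track starts before Panel Track ends → Panel Track and Breakout Track overlap.
Panel Block starts before Panel Track ends → Panel Track and Panel Block overlap.
Breakout Track starts before Fireside Talk ends → Fireside Talk and Breakout Track overlap.
Panel Block starts exactly when Fireside Talk ends (back-to-back, no overlap).
Panel Block starts before Breakout Track ends → Breakout Track and Panel Block overlap.

Breakout Track & Fireside Talk, Breakout Track & Panel Block, Breakout Track & Panel Track, Fireside Talk & Panel Track, Panel Block & Panel Track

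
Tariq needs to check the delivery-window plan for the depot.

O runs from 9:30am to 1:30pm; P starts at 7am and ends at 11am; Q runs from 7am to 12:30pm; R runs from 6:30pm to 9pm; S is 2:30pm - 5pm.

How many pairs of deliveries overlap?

Sorted by start: P, Q, O, S, R.
Q starts before P ends → P and Q overlap.
O starts before P ends → P and O overlap.
S starts after P ends, so nothing later overlaps P either.
O starts before Q ends → Q and O overlap.
S starts after Q ends, so nothing later overlaps Q either.
S starts after O ends, so nothing later overlaps O either.
R starts after S ends.
Overlapping pairs: O & P, O & Q, P & Q — 3 in total.

3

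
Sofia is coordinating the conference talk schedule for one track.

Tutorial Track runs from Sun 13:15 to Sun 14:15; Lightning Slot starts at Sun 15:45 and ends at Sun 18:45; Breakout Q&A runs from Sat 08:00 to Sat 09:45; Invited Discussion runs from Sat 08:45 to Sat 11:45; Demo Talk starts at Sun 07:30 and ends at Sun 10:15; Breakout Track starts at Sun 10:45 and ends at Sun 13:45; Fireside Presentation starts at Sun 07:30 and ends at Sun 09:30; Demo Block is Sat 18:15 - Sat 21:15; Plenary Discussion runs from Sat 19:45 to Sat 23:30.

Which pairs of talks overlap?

Sorted by start: Breakout Q&A, Invited Discussion, Demo Block, Plenary Discussion, Fireside Presentation, Demo Talk, Breakout Track, Tutorial Track, Lightning Slot.
Invited Discussion starts before Breakout Q&A ends → Breakout Q&A and Invited Discussion overlap.
Demo Block starts after Breakout Q&A ends, so nothing later overlaps Breakout Q&A either.
Demo Block starts after Invited Discussion ends, so nothing later overlaps Invited Discussion either.
Plenary Discussion starts before Demo Block ends → Demo Block and Plenary Discussion overlap.
Fireside Presentation starts after Demo Block ends, so nothing later overlaps Demo Block either.
Fireside Presentation starts after Plenary Discussion ends, so nothing later overlaps Plenary Discussion either.
Demo Talk starts before Fireside Presentation ends → Fireside Presentation and Demo Talk overlap.
Breakout Track starts after Fireside Presentation ends, so nothing later overlaps Fireside Presentation either.
Breakout Track starts after Demo Talk ends, so nothing later overlaps Demo Talk either.
Tutorial Track starts before Breakout Track ends → Breakout Track and Tutorial Track overlap.
Lightning Slot starts after Breakout Track ends.
Lightning Slot starts after Tutorial Track ends.

Breakout Q&A & Invited Discussion, Breakout Track & Tutorial Track, Demo Block & Plenary Discussion, Demo Talk & Fireside Presentation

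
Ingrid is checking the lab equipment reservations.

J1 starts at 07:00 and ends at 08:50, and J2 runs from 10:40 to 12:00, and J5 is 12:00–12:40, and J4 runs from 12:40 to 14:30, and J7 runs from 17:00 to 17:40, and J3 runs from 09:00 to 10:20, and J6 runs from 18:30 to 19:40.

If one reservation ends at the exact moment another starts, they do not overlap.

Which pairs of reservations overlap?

Sorted by start: J1, J3, J2, J5, J4, J7, J6.
J3 starts after J1 ends — done with J1.
J2 starts after J3 ends — done with J3.
J5 starts exactly when J2 ends (back-to-back, no overlap) — done with J2.
J4 starts exactly when J5 ends (back-to-back, no overlap) — done with J5.
J7 starts after J4 ends — done with J4.
J6 starts after J7 ends.

no overlapping pairs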